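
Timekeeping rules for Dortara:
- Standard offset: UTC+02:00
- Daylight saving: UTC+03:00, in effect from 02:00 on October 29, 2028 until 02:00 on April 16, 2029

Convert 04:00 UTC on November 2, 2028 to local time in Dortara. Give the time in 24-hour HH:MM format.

07:00

At the standard offset (UTC+02:00), 04:00 UTC + 2h = 06:00 Dortara standard time.
The standard-time date in Dortara, November 2, 2028, lies within the daylight-saving period (29 October 2028 – 16 April 2029), so Dortara is on daylight time, UTC+03:00.
04:00 UTC + 3h = 07:00 local.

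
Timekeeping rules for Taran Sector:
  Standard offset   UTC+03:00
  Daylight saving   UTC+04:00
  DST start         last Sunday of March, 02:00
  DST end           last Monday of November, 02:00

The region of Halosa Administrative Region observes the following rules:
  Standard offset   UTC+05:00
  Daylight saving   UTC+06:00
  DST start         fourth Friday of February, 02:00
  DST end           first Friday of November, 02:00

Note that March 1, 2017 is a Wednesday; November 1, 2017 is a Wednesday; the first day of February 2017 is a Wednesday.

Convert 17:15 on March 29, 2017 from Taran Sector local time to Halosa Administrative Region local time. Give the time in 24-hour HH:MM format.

1 March 2017 is a Wednesday, so Sundays fall on 5, 12, 19, 26; the last is March 26.
1 November 2017 is a Wednesday, so Mondays fall on 6, 13, 20, 27; the last is November 27.
March 29, 2017 lies within the daylight-saving period (26 March – 27 November), so Taran Sector is on daylight time, UTC+04:00.
17:15 Taran Sector − 4h = 13:15 UTC.
1 February 2017 is a Wednesday, so the first Friday is February 3 and the fourth is February 24.
1 November 2017 is a Wednesday, so the first Friday is November 3.
At the standard offset (UTC+05:00), 13:15 UTC + 5h = 18:15 Halosa Administrative Region standard time.
The standard-time date in Halosa Administrative Region, March 29, 2017, lies within the daylight-saving period (24 February – 3 November), so Halosa Administrative Region is on daylight time, UTC+06:00.
13:15 UTC + 6h = 19:15 Halosa Administrative Region.

19:15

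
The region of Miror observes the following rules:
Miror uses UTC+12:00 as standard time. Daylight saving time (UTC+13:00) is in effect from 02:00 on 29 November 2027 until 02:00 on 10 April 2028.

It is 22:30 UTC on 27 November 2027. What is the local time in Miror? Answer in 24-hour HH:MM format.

At the standard offset (UTC+12:00), 22:30 UTC + 12h = 10:30 Miror standard time (rolling into the next day, 28 November 2027).
The standard-time date in Miror, 28 November 2027, does not fall between 29 November 2027 and 10 April 2028, so daylight saving is not in effect and Miror is at UTC+12:00.
22:30 UTC + 12h = 10:30 local (rolling into the next day, 28 November 2027).

10:30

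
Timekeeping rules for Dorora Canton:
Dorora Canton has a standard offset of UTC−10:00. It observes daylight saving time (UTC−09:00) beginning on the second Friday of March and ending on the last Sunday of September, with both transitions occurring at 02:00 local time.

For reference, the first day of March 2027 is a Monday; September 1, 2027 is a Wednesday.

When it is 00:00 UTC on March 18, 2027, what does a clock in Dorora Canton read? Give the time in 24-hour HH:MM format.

15:00

1 March 2027 is a Monday, so the first Friday is March 5 and the second is March 12.
1 September 2027 is a Wednesday, so Sundays fall on 5, 12, 19, 26; the last is September 26.
At the standard offset (UTC−10:00), 00:00 UTC − 10h = 14:00 Dorora Canton standard time (rolling into the previous day, 17 March 2027).
The standard-time date in Dorora Canton, March 17, 2027, lies within the daylight-saving period (12 March – 26 September), so Dorora Canton is on daylight time, UTC−09:00.
00:00 UTC − 9h = 15:00 local (rolling into the previous day, 17 March 2027).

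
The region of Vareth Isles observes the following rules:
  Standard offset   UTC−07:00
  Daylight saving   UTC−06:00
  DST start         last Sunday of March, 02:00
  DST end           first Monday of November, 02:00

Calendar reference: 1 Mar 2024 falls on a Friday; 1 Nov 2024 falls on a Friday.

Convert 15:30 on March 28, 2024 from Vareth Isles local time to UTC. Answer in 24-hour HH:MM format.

22:30

1 March 2024 is a Friday, so Sundays fall on 3, 10, 17, 24, 31; the last is March 31.
1 November 2024 is a Friday, so the first Monday is November 4.
March 28, 2024 is outside the daylight-saving period (31 March – 4 November), so Vareth Isles is on standard time, UTC−07:00.
15:30 local + 7h = 22:30 UTC.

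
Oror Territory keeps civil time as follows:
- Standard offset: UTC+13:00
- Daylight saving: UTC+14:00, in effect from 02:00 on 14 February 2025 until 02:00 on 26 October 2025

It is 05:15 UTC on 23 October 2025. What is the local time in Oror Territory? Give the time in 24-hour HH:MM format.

At the standard offset (UTC+13:00), 05:15 UTC + 13h = 18:15 Oror Territory standard time.
The standard-time date in Oror Territory, 23 October 2025, falls between 14 February and 26 October, so daylight saving is in effect and Oror Territory is at UTC+14:00.
05:15 UTC + 14h = 19:15 local.

19:15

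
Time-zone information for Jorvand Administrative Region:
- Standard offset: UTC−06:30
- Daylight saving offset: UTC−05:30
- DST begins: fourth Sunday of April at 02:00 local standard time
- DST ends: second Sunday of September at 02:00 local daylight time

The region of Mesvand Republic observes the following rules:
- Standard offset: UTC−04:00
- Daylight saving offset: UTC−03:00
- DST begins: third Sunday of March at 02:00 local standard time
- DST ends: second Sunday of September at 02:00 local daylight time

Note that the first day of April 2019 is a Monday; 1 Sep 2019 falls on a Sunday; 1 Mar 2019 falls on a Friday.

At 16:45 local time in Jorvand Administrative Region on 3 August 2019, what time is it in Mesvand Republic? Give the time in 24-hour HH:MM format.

1 April 2019 is a Monday, so the first Sunday is April 7 and the fourth is April 28.
1 September 2019 is a Sunday, so the first Sunday is September 1 and the second is September 8.
3 August 2019 falls between 28 April and 8 September, so daylight saving is in effect and Jorvand Administrative Region is at UTC−05:30.
16:45 Jorvand Administrative Region + 5h30m = 22:15 UTC.
1 March 2019 is a Friday, so the first Sunday is March 3 and the third is March 17.
1 September 2019 is a Sunday, so the first Sunday is September 1 and the second is September 8.
At the standard offset (UTC−04:00), 22:15 UTC − 4h = 18:15 Mesvand Republic standard time.
The standard-time date in Mesvand Republic, 3 August 2019, falls between 17 March and 8 September, so daylight saving is in effect and Mesvand Republic is at UTC−03:00.
22:15 UTC − 3h = 19:15 Mesvand Republic.

19:15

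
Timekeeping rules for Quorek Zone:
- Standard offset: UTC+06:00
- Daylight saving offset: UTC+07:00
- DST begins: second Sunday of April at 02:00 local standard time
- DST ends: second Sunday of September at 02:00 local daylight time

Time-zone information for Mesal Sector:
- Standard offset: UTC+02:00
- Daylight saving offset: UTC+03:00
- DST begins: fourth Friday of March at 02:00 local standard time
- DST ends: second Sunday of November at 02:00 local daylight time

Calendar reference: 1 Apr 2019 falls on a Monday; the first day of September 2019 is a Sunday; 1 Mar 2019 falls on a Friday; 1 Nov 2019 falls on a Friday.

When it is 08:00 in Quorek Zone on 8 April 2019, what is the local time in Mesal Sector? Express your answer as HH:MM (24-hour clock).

1 April 2019 is a Monday, so the first Sunday is April 7 and the second is April 14.
1 September 2019 is a Sunday, so the first Sunday is September 1 and the second is September 8.
Daylight saving runs 14 April – 8 September; 8 April 2019 is outside that window, so Quorek Zone is on standard time at UTC+06:00.
08:00 Quorek Zone − 6h = 02:00 UTC.
1 March 2019 is a Friday, so the first Friday is March 1 and the fourth is March 22.
1 November 2019 is a Friday, so the first Sunday is November 3 and the second is November 10.
At the standard offset (UTC+02:00), 02:00 UTC + 2h = 04:00 Mesal Sector standard time.
The standard-time date in Mesal Sector, 8 April 2019, falls between 22 March and 10 November, so daylight saving is in effect and Mesal Sector is at UTC+03:00.
02:00 UTC + 3h = 05:00 Mesal Sector.

05:00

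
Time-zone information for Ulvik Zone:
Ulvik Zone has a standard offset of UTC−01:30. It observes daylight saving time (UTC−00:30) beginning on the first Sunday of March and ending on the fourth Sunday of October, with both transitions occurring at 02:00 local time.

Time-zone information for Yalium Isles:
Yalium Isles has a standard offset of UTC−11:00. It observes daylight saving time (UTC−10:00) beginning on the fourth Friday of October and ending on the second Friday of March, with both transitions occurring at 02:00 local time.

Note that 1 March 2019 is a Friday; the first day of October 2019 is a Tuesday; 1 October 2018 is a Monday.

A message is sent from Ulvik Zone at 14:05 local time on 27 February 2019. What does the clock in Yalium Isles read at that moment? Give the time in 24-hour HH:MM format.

1 March 2019 is a Friday, so the first Sunday is March 3.
1 October 2019 is a Tuesday, so the first Sunday is October 6 and the fourth is October 27.
27 February 2019 is outside the daylight-saving period (3 March – 27 October), so Ulvik Zone is on standard time, UTC−01:30.
14:05 Ulvik Zone + 1h30m = 15:35 UTC.
1 October 2018 is a Monday, so the first Friday is October 5 and the fourth is October 26.
1 March 2019 is a Friday, so the first Friday is March 1 and the second is March 8.
At the standard offset (UTC−11:00), 15:35 UTC − 11h = 04:35 Yalium Isles standard time.
The standard-time date in Yalium Isles, 27 February 2019, lies within the daylight-saving period (26 October 2018 – 8 March 2019), so Yalium Isles is on daylight time, UTC−10:00.
15:35 UTC − 10h = 05:35 Yalium Isles.

05:35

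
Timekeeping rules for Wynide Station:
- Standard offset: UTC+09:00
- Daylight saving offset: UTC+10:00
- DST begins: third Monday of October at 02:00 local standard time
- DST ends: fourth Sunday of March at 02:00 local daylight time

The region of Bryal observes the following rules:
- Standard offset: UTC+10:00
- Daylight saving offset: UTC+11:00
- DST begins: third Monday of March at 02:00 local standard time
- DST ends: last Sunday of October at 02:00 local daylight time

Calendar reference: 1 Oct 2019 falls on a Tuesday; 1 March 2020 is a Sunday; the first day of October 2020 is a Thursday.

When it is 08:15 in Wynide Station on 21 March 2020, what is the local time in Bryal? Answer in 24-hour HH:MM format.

1 October 2019 is a Tuesday, so the first Monday is October 7 and the third is October 21.
1 March 2020 is a Sunday, so the first Sunday is March 1 and the fourth is March 22.
21 March 2020 lies within the daylight-saving period (21 October 2019 – 22 March 2020), so Wynide Station is on daylight time, UTC+10:00.
08:15 Wynide Station − 10h = 22:15 UTC (rolling into the previous day, 20 March 2020).
1 March 2020 is a Sunday, so the first Monday is March 2 and the third is March 16.
1 October 2020 is a Thursday, so Sundays fall on 4, 11, 18, 25; the last is October 25.
At the standard offset (UTC+10:00), 22:15 UTC + 10h = 08:15 Bryal standard time (rolling into the next day, 21 March 2020).
The standard-time date in Bryal, 21 March 2020, falls between 16 March and 25 October, so daylight saving is in effect and Bryal is at UTC+11:00.
22:15 UTC + 11h = 09:15 Bryal (rolling into the next day, 21 March 2020).

09:15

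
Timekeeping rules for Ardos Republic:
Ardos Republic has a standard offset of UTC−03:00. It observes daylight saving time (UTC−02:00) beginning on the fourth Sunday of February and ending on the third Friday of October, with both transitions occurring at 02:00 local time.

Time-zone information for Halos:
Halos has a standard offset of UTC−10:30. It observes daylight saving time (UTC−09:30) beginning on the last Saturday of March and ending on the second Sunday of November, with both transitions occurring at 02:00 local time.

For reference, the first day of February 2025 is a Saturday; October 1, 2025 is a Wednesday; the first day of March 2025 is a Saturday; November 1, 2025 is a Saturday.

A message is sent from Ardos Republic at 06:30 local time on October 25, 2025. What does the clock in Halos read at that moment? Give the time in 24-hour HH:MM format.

00:00

1 February 2025 is a Saturday, so the first Sunday is February 2 and the fourth is February 23.
1 October 2025 is a Wednesday, so the first Friday is October 3 and the third is October 17.
October 25, 2025 is outside the daylight-saving period (23 February – 17 October), so Ardos Republic is on standard time, UTC−03:00.
06:30 Ardos Republic + 3h = 09:30 UTC.
1 March 2025 is a Saturday, so Saturdays fall on 1, 8, 15, 22, 29; the last is March 29.
1 November 2025 is a Saturday, so the first Sunday is November 2 and the second is November 9.
At the standard offset (UTC−10:30), 09:30 UTC − 10h30m = 23:00 Halos standard time (rolling into the previous day, 24 October 2025).
The standard-time date in Halos, October 24, 2025, lies within the daylight-saving period (29 March – 9 November), so Halos is on daylight time, UTC−09:30.
09:30 UTC − 9h30m = 00:00 Halos.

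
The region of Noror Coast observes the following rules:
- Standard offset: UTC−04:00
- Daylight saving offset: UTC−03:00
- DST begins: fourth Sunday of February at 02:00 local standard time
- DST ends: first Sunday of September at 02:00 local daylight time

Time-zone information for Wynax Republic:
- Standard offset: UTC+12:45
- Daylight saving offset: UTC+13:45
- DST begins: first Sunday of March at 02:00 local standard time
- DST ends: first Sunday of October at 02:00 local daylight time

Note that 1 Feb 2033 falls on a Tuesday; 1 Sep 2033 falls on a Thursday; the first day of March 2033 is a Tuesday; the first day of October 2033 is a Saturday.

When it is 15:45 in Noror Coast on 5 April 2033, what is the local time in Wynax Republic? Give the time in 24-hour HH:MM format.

08:30

1 February 2033 is a Tuesday, so the first Sunday is February 6 and the fourth is February 27.
1 September 2033 is a Thursday, so the first Sunday is September 4.
5 April 2033 falls between 27 February and 4 September, so daylight saving is in effect and Noror Coast is at UTC−03:00.
15:45 Noror Coast + 3h = 18:45 UTC.
1 March 2033 is a Tuesday, so the first Sunday is March 6.
1 October 2033 is a Saturday, so the first Sunday is October 2.
At the standard offset (UTC+12:45), 18:45 UTC + 12h45m = 07:30 Wynax Republic standard time (rolling into the next day, 6 April 2033).
The standard-time date in Wynax Republic, 6 April 2033, falls between 6 March and 2 October, so daylight saving is in effect and Wynax Republic is at UTC+13:45.
18:45 UTC + 13h45m = 08:30 Wynax Republic (rolling into the next day, 6 April 2033).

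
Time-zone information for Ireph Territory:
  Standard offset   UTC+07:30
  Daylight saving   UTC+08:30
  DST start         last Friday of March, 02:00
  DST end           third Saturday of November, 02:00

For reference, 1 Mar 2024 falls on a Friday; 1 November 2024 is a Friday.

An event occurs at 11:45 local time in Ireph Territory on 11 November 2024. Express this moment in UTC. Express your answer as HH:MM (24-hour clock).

1 March 2024 is a Friday, so Fridays fall on 1, 8, 15, 22, 29; the last is March 29.
1 November 2024 is a Friday, so the first Saturday is November 2 and the third is November 16.
11 November 2024 lies within the daylight-saving period (29 March – 16 November), so Ireph Territory is on daylight time, UTC+08:30.
11:45 local − 8h30m = 03:15 UTC.

03:15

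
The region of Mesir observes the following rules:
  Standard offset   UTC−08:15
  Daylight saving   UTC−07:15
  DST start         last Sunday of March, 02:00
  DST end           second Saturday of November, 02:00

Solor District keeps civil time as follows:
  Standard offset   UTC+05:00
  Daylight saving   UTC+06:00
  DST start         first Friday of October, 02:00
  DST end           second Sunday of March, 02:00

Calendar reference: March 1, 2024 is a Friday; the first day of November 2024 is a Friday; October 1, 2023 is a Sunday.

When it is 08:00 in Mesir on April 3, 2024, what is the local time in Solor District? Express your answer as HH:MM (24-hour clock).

20:15

1 March 2024 is a Friday, so Sundays fall on 3, 10, 17, 24, 31; the last is March 31.
1 November 2024 is a Friday, so the first Saturday is November 2 and the second is November 9.
April 3, 2024 falls between 31 March and 9 November, so daylight saving is in effect and Mesir is at UTC−07:15.
08:00 Mesir + 7h15m = 15:15 UTC.
1 October 2023 is a Sunday, so the first Friday is October 6.
1 March 2024 is a Friday, so the first Sunday is March 3 and the second is March 10.
At the standard offset (UTC+05:00), 15:15 UTC + 5h = 20:15 Solor District standard time.
Daylight saving runs 6 October 2023 – 10 March 2024; the standard-time date in Solor District, April 3, 2024, is outside that window, so Solor District is on standard time at UTC+05:00.
15:15 UTC + 5h = 20:15 Solor District.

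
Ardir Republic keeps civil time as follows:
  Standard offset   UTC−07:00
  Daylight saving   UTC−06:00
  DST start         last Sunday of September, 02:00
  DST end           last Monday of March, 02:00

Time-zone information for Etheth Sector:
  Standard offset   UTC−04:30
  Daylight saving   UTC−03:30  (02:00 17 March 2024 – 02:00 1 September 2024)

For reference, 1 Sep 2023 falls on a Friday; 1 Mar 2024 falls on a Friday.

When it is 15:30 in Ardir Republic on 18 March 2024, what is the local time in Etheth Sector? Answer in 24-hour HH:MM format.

1 September 2023 is a Friday, so Sundays fall on 3, 10, 17, 24; the last is September 24.
1 March 2024 is a Friday, so Mondays fall on 4, 11, 18, 25; the last is March 25.
18 March 2024 falls between 24 September 2023 and 25 March 2024, so daylight saving is in effect and Ardir Republic is at UTC−06:00.
15:30 Ardir Republic + 6h = 21:30 UTC.
At the standard offset (UTC−04:30), 21:30 UTC − 4h30m = 17:00 Etheth Sector standard time.
Daylight saving runs 17 March – 1 September; the standard-time date in Etheth Sector, 18 March 2024, is inside that window, so Etheth Sector is at UTC−03:30.
21:30 UTC − 3h30m = 18:00 Etheth Sector.

18:00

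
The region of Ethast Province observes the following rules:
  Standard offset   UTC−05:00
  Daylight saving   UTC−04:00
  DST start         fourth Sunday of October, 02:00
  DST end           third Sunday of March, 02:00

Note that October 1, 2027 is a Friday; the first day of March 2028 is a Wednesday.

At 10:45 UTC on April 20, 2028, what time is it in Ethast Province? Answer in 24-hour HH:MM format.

1 October 2027 is a Friday, so the first Sunday is October 3 and the fourth is October 24.
1 March 2028 is a Wednesday, so the first Sunday is March 5 and the third is March 19.
At the standard offset (UTC−05:00), 10:45 UTC − 5h = 05:45 Ethast Province standard time.
The standard-time date in Ethast Province, April 20, 2028, does not fall between 24 October 2027 and 19 March 2028, so daylight saving is not in effect and Ethast Province is at UTC−05:00.
10:45 UTC − 5h = 05:45 local.

05:45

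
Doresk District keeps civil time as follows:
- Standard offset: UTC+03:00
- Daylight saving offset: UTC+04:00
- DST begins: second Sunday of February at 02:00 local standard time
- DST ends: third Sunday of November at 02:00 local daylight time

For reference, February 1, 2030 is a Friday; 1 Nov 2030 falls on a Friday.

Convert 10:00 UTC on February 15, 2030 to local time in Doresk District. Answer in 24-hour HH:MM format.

14:00

1 February 2030 is a Friday, so the first Sunday is February 3 and the second is February 10.
1 November 2030 is a Friday, so the first Sunday is November 3 and the third is November 17.
At the standard offset (UTC+03:00), 10:00 UTC + 3h = 13:00 Doresk District standard time.
The standard-time date in Doresk District, February 15, 2030, falls between 10 February and 17 November, so daylight saving is in effect and Doresk District is at UTC+04:00.
10:00 UTC + 4h = 14:00 local.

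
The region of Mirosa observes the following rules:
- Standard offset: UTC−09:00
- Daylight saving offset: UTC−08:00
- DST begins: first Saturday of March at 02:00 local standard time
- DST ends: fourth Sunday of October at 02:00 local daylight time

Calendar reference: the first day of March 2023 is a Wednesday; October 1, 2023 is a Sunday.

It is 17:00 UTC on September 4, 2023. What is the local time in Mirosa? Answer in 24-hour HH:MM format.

09:00

1 March 2023 is a Wednesday, so the first Saturday is March 4.
1 October 2023 is a Sunday, so the first Sunday is October 1 and the fourth is October 22.
At the standard offset (UTC−09:00), 17:00 UTC − 9h = 08:00 Mirosa standard time.
The standard-time date in Mirosa, September 4, 2023, lies within the daylight-saving period (4 March – 22 October), so Mirosa is on daylight time, UTC−08:00.
17:00 UTC − 8h = 09:00 local.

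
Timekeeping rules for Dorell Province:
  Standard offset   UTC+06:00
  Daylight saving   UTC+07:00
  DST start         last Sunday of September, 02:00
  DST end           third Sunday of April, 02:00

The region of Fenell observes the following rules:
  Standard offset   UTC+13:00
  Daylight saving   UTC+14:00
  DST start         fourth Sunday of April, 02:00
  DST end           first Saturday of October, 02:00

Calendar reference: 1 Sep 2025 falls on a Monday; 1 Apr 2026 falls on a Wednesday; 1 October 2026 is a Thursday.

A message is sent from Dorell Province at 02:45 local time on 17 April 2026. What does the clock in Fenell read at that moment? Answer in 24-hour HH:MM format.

1 September 2025 is a Monday, so Sundays fall on 7, 14, 21, 28; the last is September 28.
1 April 2026 is a Wednesday, so the first Sunday is April 5 and the third is April 19.
17 April 2026 falls between 28 September 2025 and 19 April 2026, so daylight saving is in effect and Dorell Province is at UTC+07:00.
02:45 Dorell Province − 7h = 19:45 UTC (rolling into the previous day, 16 April 2026).
1 April 2026 is a Wednesday, so the first Sunday is April 5 and the fourth is April 26.
1 October 2026 is a Thursday, so the first Saturday is October 3.
At the standard offset (UTC+13:00), 19:45 UTC + 13h = 08:45 Fenell standard time (rolling into the next day, 17 April 2026).
The standard-time date in Fenell, 17 April 2026, is outside the daylight-saving period (26 April – 3 October), so Fenell is on standard time, UTC+13:00.
19:45 UTC + 13h = 08:45 Fenell (rolling into the next day, 17 April 2026).

08:45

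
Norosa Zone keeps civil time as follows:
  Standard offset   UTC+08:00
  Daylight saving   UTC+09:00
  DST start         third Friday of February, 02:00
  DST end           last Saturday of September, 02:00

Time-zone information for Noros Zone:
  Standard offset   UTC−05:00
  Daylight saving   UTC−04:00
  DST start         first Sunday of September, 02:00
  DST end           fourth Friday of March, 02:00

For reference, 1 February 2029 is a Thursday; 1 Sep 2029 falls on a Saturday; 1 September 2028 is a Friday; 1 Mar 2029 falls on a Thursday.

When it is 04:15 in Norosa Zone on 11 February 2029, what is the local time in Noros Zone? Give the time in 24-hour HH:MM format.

1 February 2029 is a Thursday, so the first Friday is February 2 and the third is February 16.
1 September 2029 is a Saturday, so Saturdays fall on 1, 8, 15, 22, 29; the last is September 29.
11 February 2029 is outside the daylight-saving period (16 February – 29 September), so Norosa Zone is on standard time, UTC+08:00.
04:15 Norosa Zone − 8h = 20:15 UTC (rolling into the previous day, 10 February 2029).
1 September 2028 is a Friday, so the first Sunday is September 3.
1 March 2029 is a Thursday, so the first Friday is March 2 and the fourth is March 23.
At the standard offset (UTC−05:00), 20:15 UTC − 5h = 15:15 Noros Zone standard time.
The standard-time date in Noros Zone, 10 February 2029, falls between 3 September 2028 and 23 March 2029, so daylight saving is in effect and Noros Zone is at UTC−04:00.
20:15 UTC − 4h = 16:15 Noros Zone.

16:15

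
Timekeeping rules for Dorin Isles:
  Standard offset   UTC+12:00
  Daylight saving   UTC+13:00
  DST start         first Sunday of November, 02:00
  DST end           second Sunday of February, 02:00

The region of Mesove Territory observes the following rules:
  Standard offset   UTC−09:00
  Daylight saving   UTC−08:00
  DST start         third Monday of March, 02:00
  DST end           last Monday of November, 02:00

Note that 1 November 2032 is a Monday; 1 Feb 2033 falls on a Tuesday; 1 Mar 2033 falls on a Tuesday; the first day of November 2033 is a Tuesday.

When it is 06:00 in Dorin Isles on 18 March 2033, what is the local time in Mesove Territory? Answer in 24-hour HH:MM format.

09:00

1 November 2032 is a Monday, so the first Sunday is November 7.
1 February 2033 is a Tuesday, so the first Sunday is February 6 and the second is February 13.
Daylight saving runs 7 November 2032 – 13 February 2033; 18 March 2033 is outside that window, so Dorin Isles is on standard time at UTC+12:00.
06:00 Dorin Isles − 12h = 18:00 UTC (rolling into the previous day, 17 March 2033).
1 March 2033 is a Tuesday, so the first Monday is March 7 and the third is March 21.
1 November 2033 is a Tuesday, so Mondays fall on 7, 14, 21, 28; the last is November 28.
At the standard offset (UTC−09:00), 18:00 UTC − 9h = 09:00 Mesove Territory standard time.
The standard-time date in Mesove Territory, 17 March 2033, is outside the daylight-saving period (21 March – 28 November), so Mesove Territory is on standard time, UTC−09:00.
18:00 UTC − 9h = 09:00 Mesove Territory.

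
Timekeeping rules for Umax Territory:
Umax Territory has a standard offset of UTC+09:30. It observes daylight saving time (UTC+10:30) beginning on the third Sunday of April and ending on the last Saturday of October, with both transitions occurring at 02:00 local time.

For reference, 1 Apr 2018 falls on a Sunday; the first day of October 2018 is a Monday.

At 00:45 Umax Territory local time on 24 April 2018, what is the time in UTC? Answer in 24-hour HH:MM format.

1 April 2018 is a Sunday, so the first Sunday is April 1 and the third is April 15.
1 October 2018 is a Monday, so Saturdays fall on 6, 13, 20, 27; the last is October 27.
24 April 2018 lies within the daylight-saving period (15 April – 27 October), so Umax Territory is on daylight time, UTC+10:30.
00:45 local − 10h30m = 14:15 UTC (rolling into the previous day, 23 April 2018).

14:15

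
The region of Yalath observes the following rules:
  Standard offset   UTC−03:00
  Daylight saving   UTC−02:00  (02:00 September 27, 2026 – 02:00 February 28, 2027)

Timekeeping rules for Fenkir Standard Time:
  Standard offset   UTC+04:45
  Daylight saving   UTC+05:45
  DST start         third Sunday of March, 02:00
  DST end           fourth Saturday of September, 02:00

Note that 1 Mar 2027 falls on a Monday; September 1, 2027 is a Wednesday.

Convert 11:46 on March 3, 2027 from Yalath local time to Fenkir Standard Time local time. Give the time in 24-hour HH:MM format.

March 3, 2027 does not fall between 27 September 2026 and 28 February 2027, so daylight saving is not in effect and Yalath is at UTC−03:00.
11:46 Yalath + 3h = 14:46 UTC.
1 March 2027 is a Monday, so the first Sunday is March 7 and the third is March 21.
1 September 2027 is a Wednesday, so the first Saturday is September 4 and the fourth is September 25.
At the standard offset (UTC+04:45), 14:46 UTC + 4h45m = 19:31 Fenkir Standard Time standard time.
The standard-time date in Fenkir Standard Time, March 3, 2027, does not fall between 21 March and 25 September, so daylight saving is not in effect and Fenkir Standard Time is at UTC+04:45.
14:46 UTC + 4h45m = 19:31 Fenkir Standard Time.

19:31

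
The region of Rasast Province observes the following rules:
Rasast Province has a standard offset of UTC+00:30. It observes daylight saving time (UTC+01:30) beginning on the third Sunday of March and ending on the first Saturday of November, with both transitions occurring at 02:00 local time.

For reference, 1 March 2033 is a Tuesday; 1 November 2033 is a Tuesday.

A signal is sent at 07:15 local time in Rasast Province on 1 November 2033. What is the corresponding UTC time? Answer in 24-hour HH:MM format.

1 March 2033 is a Tuesday, so the first Sunday is March 6 and the third is March 20.
1 November 2033 is a Tuesday, so the first Saturday is November 5.
1 November 2033 falls between 20 March and 5 November, so daylight saving is in effect and Rasast Province is at UTC+01:30.
07:15 local − 1h30m = 05:45 UTC.

05:45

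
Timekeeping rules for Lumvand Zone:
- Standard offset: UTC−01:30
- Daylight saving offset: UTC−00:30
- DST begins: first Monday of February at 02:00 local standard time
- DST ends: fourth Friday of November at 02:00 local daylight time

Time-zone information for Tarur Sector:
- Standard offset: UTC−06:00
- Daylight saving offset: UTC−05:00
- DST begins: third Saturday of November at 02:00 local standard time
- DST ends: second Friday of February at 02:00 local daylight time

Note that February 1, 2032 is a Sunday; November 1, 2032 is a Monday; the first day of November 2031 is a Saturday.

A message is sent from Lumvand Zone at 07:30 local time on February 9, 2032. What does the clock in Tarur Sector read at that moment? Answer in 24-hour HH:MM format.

1 February 2032 is a Sunday, so the first Monday is February 2.
1 November 2032 is a Monday, so the first Friday is November 5 and the fourth is November 26.
February 9, 2032 lies within the daylight-saving period (2 February – 26 November), so Lumvand Zone is on daylight time, UTC−00:30.
07:30 Lumvand Zone + 0h30m = 08:00 UTC.
1 November 2031 is a Saturday, so the first Saturday is November 1 and the third is November 15.
1 February 2032 is a Sunday, so the first Friday is February 6 and the second is February 13.
At the standard offset (UTC−06:00), 08:00 UTC − 6h = 02:00 Tarur Sector standard time.
The standard-time date in Tarur Sector, February 9, 2032, lies within the daylight-saving period (15 November 2031 – 13 February 2032), so Tarur Sector is on daylight time, UTC−05:00.
08:00 UTC − 5h = 03:00 Tarur Sector.

03:00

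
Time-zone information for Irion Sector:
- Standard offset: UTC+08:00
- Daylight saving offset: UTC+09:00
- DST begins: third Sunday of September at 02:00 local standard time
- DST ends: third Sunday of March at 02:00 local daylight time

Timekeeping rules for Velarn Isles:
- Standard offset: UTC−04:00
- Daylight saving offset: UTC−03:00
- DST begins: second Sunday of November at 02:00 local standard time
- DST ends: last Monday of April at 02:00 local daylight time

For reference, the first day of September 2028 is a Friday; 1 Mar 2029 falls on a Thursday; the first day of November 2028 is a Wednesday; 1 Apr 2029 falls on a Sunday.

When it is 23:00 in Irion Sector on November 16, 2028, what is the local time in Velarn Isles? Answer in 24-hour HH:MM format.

1 September 2028 is a Friday, so the first Sunday is September 3 and the third is September 17.
1 March 2029 is a Thursday, so the first Sunday is March 4 and the third is March 18.
Daylight saving runs 17 September 2028 – 18 March 2029; November 16, 2028 is inside that window, so Irion Sector is at UTC+09:00.
23:00 Irion Sector − 9h = 14:00 UTC.
1 November 2028 is a Wednesday, so the first Sunday is November 5 and the second is November 12.
1 April 2029 is a Sunday, so Mondays fall on 2, 9, 16, 23, 30; the last is April 30.
At the standard offset (UTC−04:00), 14:00 UTC − 4h = 10:00 Velarn Isles standard time.
The standard-time date in Velarn Isles, November 16, 2028, falls between 12 November 2028 and 30 April 2029, so daylight saving is in effect and Velarn Isles is at UTC−03:00.
14:00 UTC − 3h = 11:00 Velarn Isles.

11:00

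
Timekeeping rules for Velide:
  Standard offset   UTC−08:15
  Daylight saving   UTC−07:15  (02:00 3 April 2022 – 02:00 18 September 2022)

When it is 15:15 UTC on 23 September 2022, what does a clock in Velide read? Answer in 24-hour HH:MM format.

07:00

At the standard offset (UTC−08:15), 15:15 UTC − 8h15m = 07:00 Velide standard time.
Daylight saving runs 3 April – 18 September; the standard-time date in Velide, 23 September 2022, is outside that window, so Velide is on standard time at UTC−08:15.
15:15 UTC − 8h15m = 07:00 local.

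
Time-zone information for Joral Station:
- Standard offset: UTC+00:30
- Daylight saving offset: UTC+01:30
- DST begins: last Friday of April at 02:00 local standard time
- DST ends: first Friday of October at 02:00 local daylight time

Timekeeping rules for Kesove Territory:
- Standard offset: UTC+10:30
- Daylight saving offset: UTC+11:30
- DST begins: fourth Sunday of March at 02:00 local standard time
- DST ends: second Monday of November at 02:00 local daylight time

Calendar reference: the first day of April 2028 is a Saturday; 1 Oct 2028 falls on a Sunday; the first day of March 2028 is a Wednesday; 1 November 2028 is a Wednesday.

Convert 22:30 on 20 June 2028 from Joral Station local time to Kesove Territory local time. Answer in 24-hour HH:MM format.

08:30

1 April 2028 is a Saturday, so Fridays fall on 7, 14, 21, 28; the last is April 28.
1 October 2028 is a Sunday, so the first Friday is October 6.
Daylight saving runs 28 April – 6 October; 20 June 2028 is inside that window, so Joral Station is at UTC+01:30.
22:30 Joral Station − 1h30m = 21:00 UTC.
1 March 2028 is a Wednesday, so the first Sunday is March 5 and the fourth is March 26.
1 November 2028 is a Wednesday, so the first Monday is November 6 and the second is November 13.
At the standard offset (UTC+10:30), 21:00 UTC + 10h30m = 07:30 Kesove Territory standard time (rolling into the next day, 21 June 2028).
The standard-time date in Kesove Territory, 21 June 2028, lies within the daylight-saving period (26 March – 13 November), so Kesove Territory is on daylight time, UTC+11:30.
21:00 UTC + 11h30m = 08:30 Kesove Territory (rolling into the next day, 21 June 2028).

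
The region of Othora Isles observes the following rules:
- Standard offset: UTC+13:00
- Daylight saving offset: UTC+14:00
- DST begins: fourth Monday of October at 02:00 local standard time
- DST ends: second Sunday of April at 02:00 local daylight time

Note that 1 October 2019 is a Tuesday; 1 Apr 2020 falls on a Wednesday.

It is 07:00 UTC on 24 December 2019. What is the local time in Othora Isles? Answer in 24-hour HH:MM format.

1 October 2019 is a Tuesday, so the first Monday is October 7 and the fourth is October 28.
1 April 2020 is a Wednesday, so the first Sunday is April 5 and the second is April 12.
At the standard offset (UTC+13:00), 07:00 UTC + 13h = 20:00 Othora Isles standard time.
The standard-time date in Othora Isles, 24 December 2019, falls between 28 October 2019 and 12 April 2020, so daylight saving is in effect and Othora Isles is at UTC+14:00.
07:00 UTC + 14h = 21:00 local.

21:00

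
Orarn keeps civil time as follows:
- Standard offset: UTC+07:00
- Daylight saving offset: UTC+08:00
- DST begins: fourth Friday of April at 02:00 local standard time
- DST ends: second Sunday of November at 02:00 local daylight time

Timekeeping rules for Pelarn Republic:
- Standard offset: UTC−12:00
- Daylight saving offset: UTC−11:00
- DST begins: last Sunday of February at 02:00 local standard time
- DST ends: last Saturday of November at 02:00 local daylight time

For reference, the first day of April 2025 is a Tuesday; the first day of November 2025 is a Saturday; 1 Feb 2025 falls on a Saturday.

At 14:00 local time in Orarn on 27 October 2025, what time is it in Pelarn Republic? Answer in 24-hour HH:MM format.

19:00

1 April 2025 is a Tuesday, so the first Friday is April 4 and the fourth is April 25.
1 November 2025 is a Saturday, so the first Sunday is November 2 and the second is November 9.
Daylight saving runs 25 April – 9 November; 27 October 2025 is inside that window, so Orarn is at UTC+08:00.
14:00 Orarn − 8h = 06:00 UTC.
1 February 2025 is a Saturday, so Sundays fall on 2, 9, 16, 23; the last is February 23.
1 November 2025 is a Saturday, so Saturdays fall on 1, 8, 15, 22, 29; the last is November 29.
At the standard offset (UTC−12:00), 06:00 UTC − 12h = 18:00 Pelarn Republic standard time (rolling into the previous day, 26 October 2025).
The standard-time date in Pelarn Republic, 26 October 2025, lies within the daylight-saving period (23 February – 29 November), so Pelarn Republic is on daylight time, UTC−11:00.
06:00 UTC − 11h = 19:00 Pelarn Republic (rolling into the previous day, 26 October 2025).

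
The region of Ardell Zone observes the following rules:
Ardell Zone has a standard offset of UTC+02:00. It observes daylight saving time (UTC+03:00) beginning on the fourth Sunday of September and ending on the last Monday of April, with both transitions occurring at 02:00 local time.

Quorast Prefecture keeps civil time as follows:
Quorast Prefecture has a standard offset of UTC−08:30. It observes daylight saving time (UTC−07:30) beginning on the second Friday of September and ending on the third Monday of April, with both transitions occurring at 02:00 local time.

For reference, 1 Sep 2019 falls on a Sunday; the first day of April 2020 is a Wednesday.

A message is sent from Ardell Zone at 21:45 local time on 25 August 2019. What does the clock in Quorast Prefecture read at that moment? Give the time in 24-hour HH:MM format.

1 September 2019 is a Sunday, so the first Sunday is September 1 and the fourth is September 22.
1 April 2020 is a Wednesday, so Mondays fall on 6, 13, 20, 27; the last is April 27.
25 August 2019 does not fall between 22 September 2019 and 27 April 2020, so daylight saving is not in effect and Ardell Zone is at UTC+02:00.
21:45 Ardell Zone − 2h = 19:45 UTC.
1 September 2019 is a Sunday, so the first Friday is September 6 and the second is September 13.
1 April 2020 is a Wednesday, so the first Monday is April 6 and the third is April 20.
At the standard offset (UTC−08:30), 19:45 UTC − 8h30m = 11:15 Quorast Prefecture standard time.
The standard-time date in Quorast Prefecture, 25 August 2019, is outside the daylight-saving period (13 September 2019 – 20 April 2020), so Quorast Prefecture is on standard time, UTC−08:30.
19:45 UTC − 8h30m = 11:15 Quorast Prefecture.

11:15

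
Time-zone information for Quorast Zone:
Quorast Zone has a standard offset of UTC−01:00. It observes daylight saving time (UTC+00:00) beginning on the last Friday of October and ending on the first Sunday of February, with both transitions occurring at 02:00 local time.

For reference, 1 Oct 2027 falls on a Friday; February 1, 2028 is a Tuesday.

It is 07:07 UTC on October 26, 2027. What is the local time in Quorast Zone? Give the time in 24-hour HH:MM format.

1 October 2027 is a Friday, so Fridays fall on 1, 8, 15, 22, 29; the last is October 29.
1 February 2028 is a Tuesday, so the first Sunday is February 6.
At the standard offset (UTC−01:00), 07:07 UTC − 1h = 06:07 Quorast Zone standard time.
Daylight saving runs 29 October 2027 – 6 February 2028; the standard-time date in Quorast Zone, October 26, 2027, is outside that window, so Quorast Zone is on standard time at UTC−01:00.
07:07 UTC − 1h = 06:07 local.

06:07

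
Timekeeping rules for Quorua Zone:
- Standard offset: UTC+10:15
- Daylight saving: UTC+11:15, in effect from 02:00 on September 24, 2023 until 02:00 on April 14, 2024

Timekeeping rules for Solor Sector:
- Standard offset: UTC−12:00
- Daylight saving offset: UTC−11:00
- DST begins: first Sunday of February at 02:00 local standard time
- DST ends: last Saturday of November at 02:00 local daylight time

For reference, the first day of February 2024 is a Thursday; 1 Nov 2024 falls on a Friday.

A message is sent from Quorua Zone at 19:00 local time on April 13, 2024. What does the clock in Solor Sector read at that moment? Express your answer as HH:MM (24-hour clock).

20:45

April 13, 2024 lies within the daylight-saving period (24 September 2023 – 14 April 2024), so Quorua Zone is on daylight time, UTC+11:15.
19:00 Quorua Zone − 11h15m = 07:45 UTC.
1 February 2024 is a Thursday, so the first Sunday is February 4.
1 November 2024 is a Friday, so Saturdays fall on 2, 9, 16, 23, 30; the last is November 30.
At the standard offset (UTC−12:00), 07:45 UTC − 12h = 19:45 Solor Sector standard time (rolling into the previous day, 12 April 2024).
The standard-time date in Solor Sector, April 12, 2024, falls between 4 February and 30 November, so daylight saving is in effect and Solor Sector is at UTC−11:00.
07:45 UTC − 11h = 20:45 Solor Sector (rolling into the previous day, 12 April 2024).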